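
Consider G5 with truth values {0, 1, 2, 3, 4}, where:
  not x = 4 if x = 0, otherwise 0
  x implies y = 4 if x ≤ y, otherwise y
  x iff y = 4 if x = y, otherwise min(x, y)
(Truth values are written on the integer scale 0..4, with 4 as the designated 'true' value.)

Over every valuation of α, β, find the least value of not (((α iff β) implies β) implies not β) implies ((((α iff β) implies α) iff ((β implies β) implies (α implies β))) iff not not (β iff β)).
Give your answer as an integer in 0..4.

1

Take α = 1, β = 1:
α iff β = 1 iff 1 = 4
(α iff β) implies β = 4 implies 1 = 1
not β = not 1 = 0
((α iff β) implies β) implies not β = 1 implies 0 = 0
not (((α iff β) implies β) implies not β) = not 0 = 4
α iff β = 1 iff 1 = 4
(α iff β) implies α = 4 implies 1 = 1
β implies β = 1 implies 1 = 4
α implies β = 1 implies 1 = 4
(β implies β) implies (α implies β) = 4 implies 4 = 4
((α iff β) implies α) iff ((β implies β) implies (α implies β)) = 1 iff 4 = 1
β iff β = 1 iff 1 = 4
not (β iff β) = not 4 = 0
not not (β iff β) = not 0 = 4
(((α iff β) implies α) iff ((β implies β) implies (α implies β))) iff not not (β iff β) = 1 iff 4 = 1
not (((α iff β) implies β) implies not β) implies ((((α iff β) implies α) iff ((β implies β) implies (α implies β))) iff not not (β iff β)) = 4 implies 1 = 1
No assignment yields a value below 1, so this is the minimum.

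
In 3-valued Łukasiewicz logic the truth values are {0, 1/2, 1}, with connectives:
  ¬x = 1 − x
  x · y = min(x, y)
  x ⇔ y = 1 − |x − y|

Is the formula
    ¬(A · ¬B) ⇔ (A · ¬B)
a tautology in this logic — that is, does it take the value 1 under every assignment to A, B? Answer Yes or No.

No

Counterexample: take A = 0, B = 0.
¬B = ¬0 = 1
A · ¬B = 0 · 1 = 0
¬(A · ¬B) = ¬0 = 1
¬B = ¬0 = 1
A · ¬B = 0 · 1 = 0
¬(A · ¬B) ⇔ (A · ¬B) = 1 ⇔ 0 = 0
This gives 0 ≠ 1.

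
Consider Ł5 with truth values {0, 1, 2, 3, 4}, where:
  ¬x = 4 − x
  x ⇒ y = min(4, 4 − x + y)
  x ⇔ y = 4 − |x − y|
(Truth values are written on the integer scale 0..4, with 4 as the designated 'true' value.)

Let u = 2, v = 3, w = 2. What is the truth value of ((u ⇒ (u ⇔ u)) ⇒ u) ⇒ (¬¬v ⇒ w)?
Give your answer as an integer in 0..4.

4

u ⇔ u = 2 ⇔ 2 = 4
u ⇒ (u ⇔ u) = 2 ⇒ 4 = 4
(u ⇒ (u ⇔ u)) ⇒ u = 4 ⇒ 2 = 2
¬v = ¬3 = 1
¬¬v = ¬1 = 3
¬¬v ⇒ w = 3 ⇒ 2 = 3
((u ⇒ (u ⇔ u)) ⇒ u) ⇒ (¬¬v ⇒ w) = 2 ⇒ 3 = 4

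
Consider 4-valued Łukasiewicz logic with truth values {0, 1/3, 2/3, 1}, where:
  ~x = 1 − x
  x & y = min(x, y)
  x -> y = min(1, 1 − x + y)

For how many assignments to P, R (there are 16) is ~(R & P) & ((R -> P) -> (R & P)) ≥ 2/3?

P = 0, R = 0 ↦ 0  <
P = 0, R = 1/3 ↦ 1/3  <
P = 0, R = 2/3 ↦ 2/3  ≥
P = 0, R = 1 ↦ 1  ≥
P = 1/3, R = 0 ↦ 0  <
P = 1/3, R = 1/3 ↦ 1/3  <
P = 1/3, R = 2/3 ↦ 2/3  ≥
P = 1/3, R = 1 ↦ 2/3  ≥
P = 2/3, R = 0 ↦ 0  <
P = 2/3, R = 1/3 ↦ 1/3  <
P = 2/3, R = 2/3 ↦ 1/3  <
P = 2/3, R = 1 ↦ 1/3  <
P = 1, R = 0 ↦ 0  <
P = 1, R = 1/3 ↦ 1/3  <
P = 1, R = 2/3 ↦ 1/3  <
P = 1, R = 1 ↦ 0  <
So 4 of the 16 assignments meet the threshold.

4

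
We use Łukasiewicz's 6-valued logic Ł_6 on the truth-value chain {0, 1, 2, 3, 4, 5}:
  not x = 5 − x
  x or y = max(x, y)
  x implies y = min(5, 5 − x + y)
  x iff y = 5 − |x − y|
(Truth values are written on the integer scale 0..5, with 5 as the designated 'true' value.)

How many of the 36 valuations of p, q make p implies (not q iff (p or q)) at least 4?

28

value 5: 24 assignments (counts)
value 4: 4 assignments (counts)
value 3: 3 assignments
value 2: 2 assignments
value 1: 2 assignments
value 0: 1 assignment
So 28 of the 36 assignments meet the threshold.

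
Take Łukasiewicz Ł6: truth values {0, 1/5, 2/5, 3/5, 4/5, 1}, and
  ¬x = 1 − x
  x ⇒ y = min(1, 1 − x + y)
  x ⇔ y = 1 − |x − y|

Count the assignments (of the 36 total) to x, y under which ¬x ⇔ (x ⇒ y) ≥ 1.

value 1: 11 assignments (counts)
value 4/5: 9 assignments
value 3/5: 7 assignments
value 2/5: 5 assignments
value 1/5: 3 assignments
value 0: 1 assignment
So 11 of the 36 assignments meet the threshold.

11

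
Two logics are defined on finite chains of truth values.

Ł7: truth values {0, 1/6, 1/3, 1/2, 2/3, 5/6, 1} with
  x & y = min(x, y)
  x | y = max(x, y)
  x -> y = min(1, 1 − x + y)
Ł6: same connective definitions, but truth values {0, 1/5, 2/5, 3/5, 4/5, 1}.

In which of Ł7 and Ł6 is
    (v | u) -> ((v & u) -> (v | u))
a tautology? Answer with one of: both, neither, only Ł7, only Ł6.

In Ł7: every assignment gives 1 — tautology.
In Ł6: every assignment gives 1 — tautology.

both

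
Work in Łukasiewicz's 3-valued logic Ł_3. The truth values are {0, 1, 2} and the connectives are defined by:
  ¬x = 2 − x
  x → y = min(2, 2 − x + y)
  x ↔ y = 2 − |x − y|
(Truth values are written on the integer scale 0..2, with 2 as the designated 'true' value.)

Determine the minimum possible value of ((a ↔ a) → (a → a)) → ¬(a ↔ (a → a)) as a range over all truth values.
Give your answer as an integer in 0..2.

Take a = 2:
a ↔ a = 2 ↔ 2 = 2
a → a = 2 → 2 = 2
(a ↔ a) → (a → a) = 2 → 2 = 2
a → a = 2 → 2 = 2
a ↔ (a → a) = 2 ↔ 2 = 2
¬(a ↔ (a → a)) = ¬2 = 0
((a ↔ a) → (a → a)) → ¬(a ↔ (a → a)) = 2 → 0 = 0
No assignment yields a value below 0, so this is the minimum.

0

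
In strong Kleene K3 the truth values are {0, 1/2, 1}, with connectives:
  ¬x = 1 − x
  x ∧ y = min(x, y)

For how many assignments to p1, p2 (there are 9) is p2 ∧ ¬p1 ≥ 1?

p1 = 0, p2 = 0 ↦ 0  <
p1 = 0, p2 = 1/2 ↦ 1/2  <
p1 = 0, p2 = 1 ↦ 1  ≥
p1 = 1/2, p2 = 0 ↦ 0  <
p1 = 1/2, p2 = 1/2 ↦ 1/2  <
p1 = 1/2, p2 = 1 ↦ 1/2  <
p1 = 1, p2 = 0 ↦ 0  <
p1 = 1, p2 = 1/2 ↦ 0  <
p1 = 1, p2 = 1 ↦ 0  <
So 1 of the 9 assignments meets the threshold.

1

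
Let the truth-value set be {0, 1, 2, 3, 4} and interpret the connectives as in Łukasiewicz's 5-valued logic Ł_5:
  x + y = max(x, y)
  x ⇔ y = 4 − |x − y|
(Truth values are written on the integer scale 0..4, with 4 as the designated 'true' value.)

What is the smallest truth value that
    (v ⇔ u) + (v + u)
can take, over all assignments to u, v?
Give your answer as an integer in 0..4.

Take u = 0, v = 2:
v ⇔ u = 2 ⇔ 0 = 2
v + u = 2 + 0 = 2
(v ⇔ u) + (v + u) = 2 + 2 = 2
No assignment yields a value below 2, so this is the minimum.

2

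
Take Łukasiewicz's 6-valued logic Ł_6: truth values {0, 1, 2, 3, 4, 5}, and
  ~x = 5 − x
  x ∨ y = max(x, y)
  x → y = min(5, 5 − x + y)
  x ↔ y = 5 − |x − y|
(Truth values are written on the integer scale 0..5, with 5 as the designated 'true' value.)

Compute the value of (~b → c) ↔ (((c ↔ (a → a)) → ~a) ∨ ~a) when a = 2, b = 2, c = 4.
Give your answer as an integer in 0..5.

~b = ~2 = 3
~b → c = 3 → 4 = 5
a → a = 2 → 2 = 5
c ↔ (a → a) = 4 ↔ 5 = 4
~a = ~2 = 3
(c ↔ (a → a)) → ~a = 4 → 3 = 4
~a = ~2 = 3
((c ↔ (a → a)) → ~a) ∨ ~a = 4 ∨ 3 = 4
(~b → c) ↔ (((c ↔ (a → a)) → ~a) ∨ ~a) = 5 ↔ 4 = 4

4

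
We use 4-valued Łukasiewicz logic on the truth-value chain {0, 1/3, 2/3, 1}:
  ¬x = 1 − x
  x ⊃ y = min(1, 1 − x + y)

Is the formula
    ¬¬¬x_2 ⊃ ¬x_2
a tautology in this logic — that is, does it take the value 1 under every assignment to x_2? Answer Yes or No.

x_2 = 0 ↦ 1
x_2 = 1/3 ↦ 1
x_2 = 2/3 ↦ 1
x_2 = 1 ↦ 1
Every assignment gives a value ≥ 1.

Yes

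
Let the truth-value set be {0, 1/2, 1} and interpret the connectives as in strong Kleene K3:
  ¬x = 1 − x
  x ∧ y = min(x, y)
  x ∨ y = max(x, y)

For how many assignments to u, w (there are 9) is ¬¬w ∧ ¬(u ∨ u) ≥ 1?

1

u = 0, w = 0 ↦ 0  <
u = 0, w = 1/2 ↦ 1/2  <
u = 0, w = 1 ↦ 1  ≥
u = 1/2, w = 0 ↦ 0  <
u = 1/2, w = 1/2 ↦ 1/2  <
u = 1/2, w = 1 ↦ 1/2  <
u = 1, w = 0 ↦ 0  <
u = 1, w = 1/2 ↦ 0  <
u = 1, w = 1 ↦ 0  <
So 1 of the 9 assignments meets the threshold.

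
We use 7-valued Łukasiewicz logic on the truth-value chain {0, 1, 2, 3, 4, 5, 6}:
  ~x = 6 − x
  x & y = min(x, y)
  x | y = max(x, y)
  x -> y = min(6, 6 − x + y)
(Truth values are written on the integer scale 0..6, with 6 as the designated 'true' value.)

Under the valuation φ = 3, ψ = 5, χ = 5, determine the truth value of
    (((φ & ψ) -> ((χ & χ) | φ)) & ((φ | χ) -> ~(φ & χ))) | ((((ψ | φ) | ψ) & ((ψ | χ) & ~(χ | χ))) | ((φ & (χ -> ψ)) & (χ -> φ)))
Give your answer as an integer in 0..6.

φ & ψ = 3 & 5 = 3
χ & χ = 5 & 5 = 5
(χ & χ) | φ = 5 | 3 = 5
(φ & ψ) -> ((χ & χ) | φ) = 3 -> 5 = 6
φ | χ = 3 | 5 = 5
φ & χ = 3 & 5 = 3
~(φ & χ) = ~3 = 3
(φ | χ) -> ~(φ & χ) = 5 -> 3 = 4
((φ & ψ) -> ((χ & χ) | φ)) & ((φ | χ) -> ~(φ & χ)) = 6 & 4 = 4
ψ | φ = 5 | 3 = 5
(ψ | φ) | ψ = 5 | 5 = 5
ψ | χ = 5 | 5 = 5
χ | χ = 5 | 5 = 5
~(χ | χ) = ~5 = 1
(ψ | χ) & ~(χ | χ) = 5 & 1 = 1
((ψ | φ) | ψ) & ((ψ | χ) & ~(χ | χ)) = 5 & 1 = 1
χ -> ψ = 5 -> 5 = 6
φ & (χ -> ψ) = 3 & 6 = 3
χ -> φ = 5 -> 3 = 4
(φ & (χ -> ψ)) & (χ -> φ) = 3 & 4 = 3
(((ψ | φ) | ψ) & ((ψ | χ) & ~(χ | χ))) | ((φ & (χ -> ψ)) & (χ -> φ)) = 1 | 3 = 3
(((φ & ψ) -> ((χ & χ) | φ)) & ((φ | χ) -> ~(φ & χ))) | ((((ψ | φ) | ψ) & ((ψ | χ) & ~(χ | χ))) | ((φ & (χ -> ψ)) & (χ -> φ))) = 4 | 3 = 4

4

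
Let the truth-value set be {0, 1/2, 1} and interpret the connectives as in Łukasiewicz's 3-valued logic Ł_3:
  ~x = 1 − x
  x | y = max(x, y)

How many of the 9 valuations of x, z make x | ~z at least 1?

5

x = 0, z = 0 ↦ 1  ≥
x = 0, z = 1/2 ↦ 1/2  <
x = 0, z = 1 ↦ 0  <
x = 1/2, z = 0 ↦ 1  ≥
x = 1/2, z = 1/2 ↦ 1/2  <
x = 1/2, z = 1 ↦ 1/2  <
x = 1, z = 0 ↦ 1  ≥
x = 1, z = 1/2 ↦ 1  ≥
x = 1, z = 1 ↦ 1  ≥
So 5 of the 9 assignments meet the threshold.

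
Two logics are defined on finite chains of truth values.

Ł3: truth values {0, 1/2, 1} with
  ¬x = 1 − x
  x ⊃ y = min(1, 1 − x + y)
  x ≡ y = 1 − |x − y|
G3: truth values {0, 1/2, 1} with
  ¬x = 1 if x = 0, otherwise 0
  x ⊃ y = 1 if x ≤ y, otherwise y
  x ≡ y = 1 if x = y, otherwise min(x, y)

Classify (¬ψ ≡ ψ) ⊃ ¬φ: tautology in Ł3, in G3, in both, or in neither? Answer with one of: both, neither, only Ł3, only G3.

In Ł3: at φ = 1/2, ψ = 1/2 the value is 1/2 — not a tautology.
In G3: every assignment gives 1 — tautology.

only G3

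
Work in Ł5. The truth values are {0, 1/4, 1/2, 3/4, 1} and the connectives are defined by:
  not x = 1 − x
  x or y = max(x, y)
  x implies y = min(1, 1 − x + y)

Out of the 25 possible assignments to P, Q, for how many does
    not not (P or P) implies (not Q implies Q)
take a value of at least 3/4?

value 1: 19 assignments (counts)
value 3/4: 2 assignments (counts)
value 1/2: 2 assignments
value 1/4: 1 assignment
value 0: 1 assignment
So 21 of the 25 assignments meet the threshold.

21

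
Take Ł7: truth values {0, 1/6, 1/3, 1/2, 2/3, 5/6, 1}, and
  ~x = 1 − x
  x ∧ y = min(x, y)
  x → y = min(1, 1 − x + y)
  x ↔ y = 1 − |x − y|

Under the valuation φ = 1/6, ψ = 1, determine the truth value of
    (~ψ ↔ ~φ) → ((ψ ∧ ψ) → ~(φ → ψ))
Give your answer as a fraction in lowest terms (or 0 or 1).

5/6

~ψ = ~1 = 0
~φ = ~1/6 = 5/6
~ψ ↔ ~φ = 0 ↔ 5/6 = 1/6
ψ ∧ ψ = 1 ∧ 1 = 1
φ → ψ = 1/6 → 1 = 1
~(φ → ψ) = ~1 = 0
(ψ ∧ ψ) → ~(φ → ψ) = 1 → 0 = 0
(~ψ ↔ ~φ) → ((ψ ∧ ψ) → ~(φ → ψ)) = 1/6 → 0 = 5/6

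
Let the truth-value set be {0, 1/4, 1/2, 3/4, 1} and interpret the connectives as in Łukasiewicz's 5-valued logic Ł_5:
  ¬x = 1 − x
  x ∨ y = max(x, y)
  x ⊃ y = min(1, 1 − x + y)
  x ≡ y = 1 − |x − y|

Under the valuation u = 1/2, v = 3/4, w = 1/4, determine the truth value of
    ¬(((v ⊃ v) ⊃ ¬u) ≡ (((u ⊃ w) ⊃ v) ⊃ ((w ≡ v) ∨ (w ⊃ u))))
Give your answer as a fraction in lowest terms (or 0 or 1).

1/2

v ⊃ v = 3/4 ⊃ 3/4 = 1
¬u = ¬1/2 = 1/2
(v ⊃ v) ⊃ ¬u = 1 ⊃ 1/2 = 1/2
u ⊃ w = 1/2 ⊃ 1/4 = 3/4
(u ⊃ w) ⊃ v = 3/4 ⊃ 3/4 = 1
w ≡ v = 1/4 ≡ 3/4 = 1/2
w ⊃ u = 1/4 ⊃ 1/2 = 1
(w ≡ v) ∨ (w ⊃ u) = 1/2 ∨ 1 = 1
((u ⊃ w) ⊃ v) ⊃ ((w ≡ v) ∨ (w ⊃ u)) = 1 ⊃ 1 = 1
((v ⊃ v) ⊃ ¬u) ≡ (((u ⊃ w) ⊃ v) ⊃ ((w ≡ v) ∨ (w ⊃ u))) = 1/2 ≡ 1 = 1/2
¬(((v ⊃ v) ⊃ ¬u) ≡ (((u ⊃ w) ⊃ v) ⊃ ((w ≡ v) ∨ (w ⊃ u)))) = ¬1/2 = 1/2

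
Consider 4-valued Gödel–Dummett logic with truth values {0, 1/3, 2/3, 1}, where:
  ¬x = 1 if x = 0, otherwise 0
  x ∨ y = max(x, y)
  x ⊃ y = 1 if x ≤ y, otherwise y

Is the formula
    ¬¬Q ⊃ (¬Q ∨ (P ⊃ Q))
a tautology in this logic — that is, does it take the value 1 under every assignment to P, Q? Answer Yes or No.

Counterexample: take P = 2/3, Q = 1/3.
¬Q = ¬1/3 = 0
¬¬Q = ¬0 = 1
¬Q = ¬1/3 = 0
P ⊃ Q = 2/3 ⊃ 1/3 = 1/3
¬Q ∨ (P ⊃ Q) = 0 ∨ 1/3 = 1/3
¬¬Q ⊃ (¬Q ∨ (P ⊃ Q)) = 1 ⊃ 1/3 = 1/3
This gives 1/3 ≠ 1.

No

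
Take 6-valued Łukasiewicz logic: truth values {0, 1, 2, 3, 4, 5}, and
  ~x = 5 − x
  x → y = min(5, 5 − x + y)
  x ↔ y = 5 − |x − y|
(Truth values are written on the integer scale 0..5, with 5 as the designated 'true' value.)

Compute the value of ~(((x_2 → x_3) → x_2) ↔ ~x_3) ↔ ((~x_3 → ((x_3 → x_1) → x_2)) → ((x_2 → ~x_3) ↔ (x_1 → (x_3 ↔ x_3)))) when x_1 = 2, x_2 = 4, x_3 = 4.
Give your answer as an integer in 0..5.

4

x_2 → x_3 = 4 → 4 = 5
(x_2 → x_3) → x_2 = 5 → 4 = 4
~x_3 = ~4 = 1
((x_2 → x_3) → x_2) ↔ ~x_3 = 4 ↔ 1 = 2
~(((x_2 → x_3) → x_2) ↔ ~x_3) = ~2 = 3
~x_3 = ~4 = 1
x_3 → x_1 = 4 → 2 = 3
(x_3 → x_1) → x_2 = 3 → 4 = 5
~x_3 → ((x_3 → x_1) → x_2) = 1 → 5 = 5
~x_3 = ~4 = 1
x_2 → ~x_3 = 4 → 1 = 2
x_3 ↔ x_3 = 4 ↔ 4 = 5
x_1 → (x_3 ↔ x_3) = 2 → 5 = 5
(x_2 → ~x_3) ↔ (x_1 → (x_3 ↔ x_3)) = 2 ↔ 5 = 2
(~x_3 → ((x_3 → x_1) → x_2)) → ((x_2 → ~x_3) ↔ (x_1 → (x_3 ↔ x_3))) = 5 → 2 = 2
~(((x_2 → x_3) → x_2) ↔ ~x_3) ↔ ((~x_3 → ((x_3 → x_1) → x_2)) → ((x_2 → ~x_3) ↔ (x_1 → (x_3 ↔ x_3)))) = 3 ↔ 2 = 4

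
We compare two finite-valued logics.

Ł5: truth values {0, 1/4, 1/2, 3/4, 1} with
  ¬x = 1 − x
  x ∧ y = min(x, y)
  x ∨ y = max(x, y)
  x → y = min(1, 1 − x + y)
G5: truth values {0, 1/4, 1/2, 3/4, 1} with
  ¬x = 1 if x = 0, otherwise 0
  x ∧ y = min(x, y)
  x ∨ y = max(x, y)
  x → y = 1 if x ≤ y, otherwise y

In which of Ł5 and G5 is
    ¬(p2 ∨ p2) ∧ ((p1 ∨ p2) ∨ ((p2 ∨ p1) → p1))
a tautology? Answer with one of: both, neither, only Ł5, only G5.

neither

In Ł5: at p1 = 0, p2 = 1/4 the value is 3/4 — not a tautology.
In G5: at p1 = 0, p2 = 1/4 the value is 0 — not a tautology.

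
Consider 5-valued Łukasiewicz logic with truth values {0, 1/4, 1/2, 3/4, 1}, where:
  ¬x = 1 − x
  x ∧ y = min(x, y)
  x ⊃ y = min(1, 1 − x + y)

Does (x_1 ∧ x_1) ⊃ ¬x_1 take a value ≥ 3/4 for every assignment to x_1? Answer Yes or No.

No

Counterexample: take x_1 = 3/4.
x_1 ∧ x_1 = 3/4 ∧ 3/4 = 3/4
¬x_1 = ¬3/4 = 1/4
(x_1 ∧ x_1) ⊃ ¬x_1 = 3/4 ⊃ 1/4 = 1/2
This gives 1/2, which is below 3/4.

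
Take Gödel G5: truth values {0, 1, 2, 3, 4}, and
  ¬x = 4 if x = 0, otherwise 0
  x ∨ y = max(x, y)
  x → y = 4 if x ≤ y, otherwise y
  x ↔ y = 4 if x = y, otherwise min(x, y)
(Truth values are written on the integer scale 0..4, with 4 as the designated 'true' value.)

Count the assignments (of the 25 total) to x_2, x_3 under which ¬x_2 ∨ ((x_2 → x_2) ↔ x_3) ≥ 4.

9

value 4: 9 assignments (counts)
value 3: 4 assignments
value 2: 4 assignments
value 1: 4 assignments
value 0: 4 assignments
So 9 of the 25 assignments meet the threshold.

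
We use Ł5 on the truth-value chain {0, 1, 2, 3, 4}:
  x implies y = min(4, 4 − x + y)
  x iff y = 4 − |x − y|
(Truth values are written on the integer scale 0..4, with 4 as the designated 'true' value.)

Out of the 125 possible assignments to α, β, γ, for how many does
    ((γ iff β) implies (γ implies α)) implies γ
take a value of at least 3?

54

value 4: 34 assignments (counts)
value 3: 20 assignments (counts)
value 2: 22 assignments
value 1: 24 assignments
value 0: 25 assignments
So 54 of the 125 assignments meet the threshold.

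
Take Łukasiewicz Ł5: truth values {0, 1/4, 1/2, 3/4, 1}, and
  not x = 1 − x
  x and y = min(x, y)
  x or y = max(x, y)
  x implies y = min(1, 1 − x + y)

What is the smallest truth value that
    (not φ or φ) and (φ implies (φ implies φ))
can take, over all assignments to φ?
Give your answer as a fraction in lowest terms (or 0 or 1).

Take φ = 1/2:
not φ = not 1/2 = 1/2
not φ or φ = 1/2 or 1/2 = 1/2
φ implies φ = 1/2 implies 1/2 = 1
φ implies (φ implies φ) = 1/2 implies 1 = 1
(not φ or φ) and (φ implies (φ implies φ)) = 1/2 and 1 = 1/2
No assignment yields a value below 1/2, so this is the minimum.

1/2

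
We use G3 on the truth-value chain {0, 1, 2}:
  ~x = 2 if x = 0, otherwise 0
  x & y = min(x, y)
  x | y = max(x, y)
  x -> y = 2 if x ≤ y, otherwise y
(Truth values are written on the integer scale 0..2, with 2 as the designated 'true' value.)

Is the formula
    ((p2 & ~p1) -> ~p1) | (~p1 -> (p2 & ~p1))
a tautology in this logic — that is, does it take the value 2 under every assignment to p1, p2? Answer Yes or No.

p1 = 0, p2 = 0 ↦ 2
p1 = 0, p2 = 1 ↦ 2
p1 = 0, p2 = 2 ↦ 2
p1 = 1, p2 = 0 ↦ 2
p1 = 1, p2 = 1 ↦ 2
p1 = 1, p2 = 2 ↦ 2
p1 = 2, p2 = 0 ↦ 2
p1 = 2, p2 = 1 ↦ 2
p1 = 2, p2 = 2 ↦ 2
Every assignment gives a value ≥ 2.

Yes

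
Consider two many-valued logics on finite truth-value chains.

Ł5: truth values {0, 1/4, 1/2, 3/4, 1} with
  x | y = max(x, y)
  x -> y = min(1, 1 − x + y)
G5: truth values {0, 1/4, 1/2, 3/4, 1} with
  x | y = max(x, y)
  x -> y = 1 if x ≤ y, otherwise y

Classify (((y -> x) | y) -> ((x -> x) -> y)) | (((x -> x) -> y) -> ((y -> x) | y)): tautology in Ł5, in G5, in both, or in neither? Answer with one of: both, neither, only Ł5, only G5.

both

In Ł5: every assignment gives 1 — tautology.
In G5: every assignment gives 1 — tautology.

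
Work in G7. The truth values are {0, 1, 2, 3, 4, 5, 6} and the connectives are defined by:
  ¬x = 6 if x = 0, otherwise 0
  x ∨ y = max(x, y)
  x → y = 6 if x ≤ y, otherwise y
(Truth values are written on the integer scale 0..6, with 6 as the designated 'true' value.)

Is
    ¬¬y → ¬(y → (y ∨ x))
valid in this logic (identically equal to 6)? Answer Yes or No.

Counterexample: take x = 0, y = 1.
¬y = ¬1 = 0
¬¬y = ¬0 = 6
y ∨ x = 1 ∨ 0 = 1
y → (y ∨ x) = 1 → 1 = 6
¬(y → (y ∨ x)) = ¬6 = 0
¬¬y → ¬(y → (y ∨ x)) = 6 → 0 = 0
This gives 0 ≠ 6.

No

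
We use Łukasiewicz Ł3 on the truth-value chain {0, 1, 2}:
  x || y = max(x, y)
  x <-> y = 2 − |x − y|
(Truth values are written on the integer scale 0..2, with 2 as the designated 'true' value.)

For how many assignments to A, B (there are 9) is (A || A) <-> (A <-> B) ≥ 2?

4

A = 0, B = 0 ↦ 0  <
A = 0, B = 1 ↦ 1  <
A = 0, B = 2 ↦ 2  ≥
A = 1, B = 0 ↦ 2  ≥
A = 1, B = 1 ↦ 1  <
A = 1, B = 2 ↦ 2  ≥
A = 2, B = 0 ↦ 0  <
A = 2, B = 1 ↦ 1  <
A = 2, B = 2 ↦ 2  ≥
So 4 of the 9 assignments meet the threshold.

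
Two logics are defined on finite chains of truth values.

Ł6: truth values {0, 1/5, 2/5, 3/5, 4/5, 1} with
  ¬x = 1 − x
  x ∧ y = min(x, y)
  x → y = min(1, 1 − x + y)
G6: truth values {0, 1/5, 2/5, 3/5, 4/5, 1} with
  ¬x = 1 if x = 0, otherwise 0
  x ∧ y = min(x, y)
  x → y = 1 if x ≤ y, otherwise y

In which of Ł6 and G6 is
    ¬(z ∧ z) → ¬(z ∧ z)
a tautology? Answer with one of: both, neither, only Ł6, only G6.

both

In Ł6: every assignment gives 1 — tautology.
In G6: every assignment gives 1 — tautology.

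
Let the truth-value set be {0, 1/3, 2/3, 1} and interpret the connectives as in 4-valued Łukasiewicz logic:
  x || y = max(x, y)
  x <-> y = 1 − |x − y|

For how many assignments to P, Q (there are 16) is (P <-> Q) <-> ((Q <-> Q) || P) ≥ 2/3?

P = 0, Q = 0 ↦ 1  ≥
P = 0, Q = 1/3 ↦ 2/3  ≥
P = 0, Q = 2/3 ↦ 1/3  <
P = 0, Q = 1 ↦ 0  <
P = 1/3, Q = 0 ↦ 2/3  ≥
P = 1/3, Q = 1/3 ↦ 1  ≥
P = 1/3, Q = 2/3 ↦ 2/3  ≥
P = 1/3, Q = 1 ↦ 1/3  <
P = 2/3, Q = 0 ↦ 1/3  <
P = 2/3, Q = 1/3 ↦ 2/3  ≥
P = 2/3, Q = 2/3 ↦ 1  ≥
P = 2/3, Q = 1 ↦ 2/3  ≥
P = 1, Q = 0 ↦ 0  <
P = 1, Q = 1/3 ↦ 1/3  <
P = 1, Q = 2/3 ↦ 2/3  ≥
P = 1, Q = 1 ↦ 1  ≥
So 10 of the 16 assignments meet the threshold.

10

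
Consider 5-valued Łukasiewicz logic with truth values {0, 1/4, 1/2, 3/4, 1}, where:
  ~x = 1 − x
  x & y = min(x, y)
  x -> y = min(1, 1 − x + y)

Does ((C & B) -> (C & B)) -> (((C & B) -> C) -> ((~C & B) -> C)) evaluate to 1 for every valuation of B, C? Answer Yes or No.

Counterexample: take B = 1/4, C = 0.
C & B = 0 & 1/4 = 0
C & B = 0 & 1/4 = 0
(C & B) -> (C & B) = 0 -> 0 = 1
C & B = 0 & 1/4 = 0
(C & B) -> C = 0 -> 0 = 1
~C = ~0 = 1
~C & B = 1 & 1/4 = 1/4
(~C & B) -> C = 1/4 -> 0 = 3/4
((C & B) -> C) -> ((~C & B) -> C) = 1 -> 3/4 = 3/4
((C & B) -> (C & B)) -> (((C & B) -> C) -> ((~C & B) -> C)) = 1 -> 3/4 = 3/4
This gives 3/4 ≠ 1.

No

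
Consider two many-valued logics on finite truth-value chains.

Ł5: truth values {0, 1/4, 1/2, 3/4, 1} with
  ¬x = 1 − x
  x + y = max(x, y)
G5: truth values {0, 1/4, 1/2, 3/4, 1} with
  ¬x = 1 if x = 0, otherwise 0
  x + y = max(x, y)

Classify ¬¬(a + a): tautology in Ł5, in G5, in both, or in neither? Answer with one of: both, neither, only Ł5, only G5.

In Ł5: at a = 0 the value is 0 — not a tautology.
In G5: at a = 0 the value is 0 — not a tautology.

neither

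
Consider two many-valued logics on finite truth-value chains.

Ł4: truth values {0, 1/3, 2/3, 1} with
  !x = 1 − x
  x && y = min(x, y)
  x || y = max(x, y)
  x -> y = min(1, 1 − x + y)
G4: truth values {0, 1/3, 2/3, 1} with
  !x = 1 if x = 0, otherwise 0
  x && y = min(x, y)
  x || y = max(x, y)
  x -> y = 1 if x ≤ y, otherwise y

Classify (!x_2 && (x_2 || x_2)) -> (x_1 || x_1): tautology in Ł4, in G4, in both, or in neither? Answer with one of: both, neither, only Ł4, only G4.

only G4

In Ł4: at x_1 = 0, x_2 = 1/3 the value is 2/3 — not a tautology.
In G4: every assignment gives 1 — tautology.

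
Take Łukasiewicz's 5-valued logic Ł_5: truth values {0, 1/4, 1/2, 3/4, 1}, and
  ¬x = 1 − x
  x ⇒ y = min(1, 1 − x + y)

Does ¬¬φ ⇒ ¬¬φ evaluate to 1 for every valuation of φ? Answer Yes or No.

Yes

φ = 0 ↦ 1
φ = 1/4 ↦ 1
φ = 1/2 ↦ 1
φ = 3/4 ↦ 1
φ = 1 ↦ 1
Every assignment gives a value ≥ 1.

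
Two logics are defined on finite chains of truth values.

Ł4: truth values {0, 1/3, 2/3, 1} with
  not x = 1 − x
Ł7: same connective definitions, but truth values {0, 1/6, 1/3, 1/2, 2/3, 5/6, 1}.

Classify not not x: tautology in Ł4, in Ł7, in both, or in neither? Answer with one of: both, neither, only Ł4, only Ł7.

neither

In Ł4: at x = 0 the value is 0 — not a tautology.
In Ł7: at x = 0 the value is 0 — not a tautology.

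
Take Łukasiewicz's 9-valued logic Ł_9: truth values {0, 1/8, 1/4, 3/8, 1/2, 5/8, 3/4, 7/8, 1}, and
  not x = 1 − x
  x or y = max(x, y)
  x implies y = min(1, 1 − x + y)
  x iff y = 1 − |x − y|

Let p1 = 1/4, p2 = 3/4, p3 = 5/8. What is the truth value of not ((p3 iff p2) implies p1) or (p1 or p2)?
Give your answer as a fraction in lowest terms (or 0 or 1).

p3 iff p2 = 5/8 iff 3/4 = 7/8
(p3 iff p2) implies p1 = 7/8 implies 1/4 = 3/8
not ((p3 iff p2) implies p1) = not 3/8 = 5/8
p1 or p2 = 1/4 or 3/4 = 3/4
not ((p3 iff p2) implies p1) or (p1 or p2) = 5/8 or 3/4 = 3/4

3/4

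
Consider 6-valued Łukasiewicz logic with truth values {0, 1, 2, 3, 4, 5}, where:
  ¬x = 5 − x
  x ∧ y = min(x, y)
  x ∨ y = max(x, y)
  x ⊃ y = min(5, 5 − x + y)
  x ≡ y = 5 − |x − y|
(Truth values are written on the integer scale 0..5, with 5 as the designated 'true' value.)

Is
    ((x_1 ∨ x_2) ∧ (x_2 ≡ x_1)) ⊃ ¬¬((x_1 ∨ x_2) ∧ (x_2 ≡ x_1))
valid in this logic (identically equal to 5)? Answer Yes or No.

At x_1 = 2, x_2 = 0, for instance:
x_1 ∨ x_2 = 2 ∨ 0 = 2
x_2 ≡ x_1 = 0 ≡ 2 = 3
(x_1 ∨ x_2) ∧ (x_2 ≡ x_1) = 2 ∧ 3 = 2
¬((x_1 ∨ x_2) ∧ (x_2 ≡ x_1)) = ¬2 = 3
¬¬((x_1 ∨ x_2) ∧ (x_2 ≡ x_1)) = ¬3 = 2
((x_1 ∨ x_2) ∧ (x_2 ≡ x_1)) ⊃ ¬¬((x_1 ∨ x_2) ∧ (x_2 ≡ x_1)) = 2 ⊃ 2 = 5
and checking the remaining 35 assignments likewise gives ≥ 5 in every case.

Yes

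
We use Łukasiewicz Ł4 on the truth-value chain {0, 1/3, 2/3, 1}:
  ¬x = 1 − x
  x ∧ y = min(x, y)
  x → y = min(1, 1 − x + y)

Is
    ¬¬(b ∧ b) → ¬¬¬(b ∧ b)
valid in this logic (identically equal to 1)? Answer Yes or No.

Counterexample: take b = 2/3.
b ∧ b = 2/3 ∧ 2/3 = 2/3
¬(b ∧ b) = ¬2/3 = 1/3
¬¬(b ∧ b) = ¬1/3 = 2/3
b ∧ b = 2/3 ∧ 2/3 = 2/3
¬(b ∧ b) = ¬2/3 = 1/3
¬¬(b ∧ b) = ¬1/3 = 2/3
¬¬¬(b ∧ b) = ¬2/3 = 1/3
¬¬(b ∧ b) → ¬¬¬(b ∧ b) = 2/3 → 1/3 = 2/3
This gives 2/3 ≠ 1.

No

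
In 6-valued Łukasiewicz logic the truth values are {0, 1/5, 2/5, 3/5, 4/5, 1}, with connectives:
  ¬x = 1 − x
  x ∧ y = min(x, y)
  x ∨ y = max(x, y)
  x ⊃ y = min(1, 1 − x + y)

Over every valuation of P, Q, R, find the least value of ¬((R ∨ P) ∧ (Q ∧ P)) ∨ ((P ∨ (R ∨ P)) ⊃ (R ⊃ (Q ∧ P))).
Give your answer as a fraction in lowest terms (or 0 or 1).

Take P = 2/5, Q = 2/5, R = 1:
R ∨ P = 1 ∨ 2/5 = 1
Q ∧ P = 2/5 ∧ 2/5 = 2/5
(R ∨ P) ∧ (Q ∧ P) = 1 ∧ 2/5 = 2/5
¬((R ∨ P) ∧ (Q ∧ P)) = ¬2/5 = 3/5
R ∨ P = 1 ∨ 2/5 = 1
P ∨ (R ∨ P) = 2/5 ∨ 1 = 1
Q ∧ P = 2/5 ∧ 2/5 = 2/5
R ⊃ (Q ∧ P) = 1 ⊃ 2/5 = 2/5
(P ∨ (R ∨ P)) ⊃ (R ⊃ (Q ∧ P)) = 1 ⊃ 2/5 = 2/5
¬((R ∨ P) ∧ (Q ∧ P)) ∨ ((P ∨ (R ∨ P)) ⊃ (R ⊃ (Q ∧ P))) = 3/5 ∨ 2/5 = 3/5
No assignment yields a value below 3/5, so this is the minimum.

3/5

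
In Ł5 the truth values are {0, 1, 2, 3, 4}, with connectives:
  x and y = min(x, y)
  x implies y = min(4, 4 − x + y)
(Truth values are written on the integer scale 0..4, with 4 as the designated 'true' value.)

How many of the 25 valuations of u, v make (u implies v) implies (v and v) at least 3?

16

value 4: 9 assignments (counts)
value 3: 7 assignments (counts)
value 2: 5 assignments
value 1: 3 assignments
value 0: 1 assignment
So 16 of the 25 assignments meet the threshold.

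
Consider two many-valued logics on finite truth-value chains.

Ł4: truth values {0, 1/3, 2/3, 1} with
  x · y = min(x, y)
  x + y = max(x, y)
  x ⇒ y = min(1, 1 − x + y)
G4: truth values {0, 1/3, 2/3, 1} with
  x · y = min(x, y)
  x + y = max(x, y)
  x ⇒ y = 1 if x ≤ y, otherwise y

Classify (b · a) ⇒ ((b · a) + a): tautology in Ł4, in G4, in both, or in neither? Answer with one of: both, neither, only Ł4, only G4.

In Ł4: every assignment gives 1 — tautology.
In G4: every assignment gives 1 — tautology.

both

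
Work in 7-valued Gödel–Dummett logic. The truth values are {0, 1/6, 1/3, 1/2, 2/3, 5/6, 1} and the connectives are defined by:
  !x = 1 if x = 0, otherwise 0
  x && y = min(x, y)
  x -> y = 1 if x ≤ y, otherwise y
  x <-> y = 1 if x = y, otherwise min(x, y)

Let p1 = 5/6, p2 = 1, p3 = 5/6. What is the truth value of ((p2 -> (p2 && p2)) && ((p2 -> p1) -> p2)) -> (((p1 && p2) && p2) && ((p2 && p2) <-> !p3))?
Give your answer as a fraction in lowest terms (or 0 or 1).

0

p2 && p2 = 1 && 1 = 1
p2 -> (p2 && p2) = 1 -> 1 = 1
p2 -> p1 = 1 -> 5/6 = 5/6
(p2 -> p1) -> p2 = 5/6 -> 1 = 1
(p2 -> (p2 && p2)) && ((p2 -> p1) -> p2) = 1 && 1 = 1
p1 && p2 = 5/6 && 1 = 5/6
(p1 && p2) && p2 = 5/6 && 1 = 5/6
p2 && p2 = 1 && 1 = 1
!p3 = !5/6 = 0
(p2 && p2) <-> !p3 = 1 <-> 0 = 0
((p1 && p2) && p2) && ((p2 && p2) <-> !p3) = 5/6 && 0 = 0
((p2 -> (p2 && p2)) && ((p2 -> p1) -> p2)) -> (((p1 && p2) && p2) && ((p2 && p2) <-> !p3)) = 1 -> 0 = 0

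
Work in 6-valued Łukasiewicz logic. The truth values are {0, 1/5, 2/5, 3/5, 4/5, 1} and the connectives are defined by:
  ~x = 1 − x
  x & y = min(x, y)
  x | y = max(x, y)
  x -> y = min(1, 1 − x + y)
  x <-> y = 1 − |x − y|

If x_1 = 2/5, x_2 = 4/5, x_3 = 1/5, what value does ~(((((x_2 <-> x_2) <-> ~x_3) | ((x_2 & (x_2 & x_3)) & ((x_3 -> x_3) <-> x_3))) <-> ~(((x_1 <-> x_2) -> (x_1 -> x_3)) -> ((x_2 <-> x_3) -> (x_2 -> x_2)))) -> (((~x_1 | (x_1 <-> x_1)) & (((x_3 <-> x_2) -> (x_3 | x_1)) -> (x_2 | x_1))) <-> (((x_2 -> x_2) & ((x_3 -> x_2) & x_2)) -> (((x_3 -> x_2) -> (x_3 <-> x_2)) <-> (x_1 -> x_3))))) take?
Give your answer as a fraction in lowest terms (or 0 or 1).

x_2 <-> x_2 = 4/5 <-> 4/5 = 1
~x_3 = ~1/5 = 4/5
(x_2 <-> x_2) <-> ~x_3 = 1 <-> 4/5 = 4/5
x_2 & x_3 = 4/5 & 1/5 = 1/5
x_2 & (x_2 & x_3) = 4/5 & 1/5 = 1/5
x_3 -> x_3 = 1/5 -> 1/5 = 1
(x_3 -> x_3) <-> x_3 = 1 <-> 1/5 = 1/5
(x_2 & (x_2 & x_3)) & ((x_3 -> x_3) <-> x_3) = 1/5 & 1/5 = 1/5
((x_2 <-> x_2) <-> ~x_3) | ((x_2 & (x_2 & x_3)) & ((x_3 -> x_3) <-> x_3)) = 4/5 | 1/5 = 4/5
x_1 <-> x_2 = 2/5 <-> 4/5 = 3/5
x_1 -> x_3 = 2/5 -> 1/5 = 4/5
(x_1 <-> x_2) -> (x_1 -> x_3) = 3/5 -> 4/5 = 1
x_2 <-> x_3 = 4/5 <-> 1/5 = 2/5
x_2 -> x_2 = 4/5 -> 4/5 = 1
(x_2 <-> x_3) -> (x_2 -> x_2) = 2/5 -> 1 = 1
((x_1 <-> x_2) -> (x_1 -> x_3)) -> ((x_2 <-> x_3) -> (x_2 -> x_2)) = 1 -> 1 = 1
~(((x_1 <-> x_2) -> (x_1 -> x_3)) -> ((x_2 <-> x_3) -> (x_2 -> x_2))) = ~1 = 0
(((x_2 <-> x_2) <-> ~x_3) | ((x_2 & (x_2 & x_3)) & ((x_3 -> x_3) <-> x_3))) <-> ~(((x_1 <-> x_2) -> (x_1 -> x_3)) -> ((x_2 <-> x_3) -> (x_2 -> x_2))) = 4/5 <-> 0 = 1/5
~x_1 = ~2/5 = 3/5
x_1 <-> x_1 = 2/5 <-> 2/5 = 1
~x_1 | (x_1 <-> x_1) = 3/5 | 1 = 1
x_3 <-> x_2 = 1/5 <-> 4/5 = 2/5
x_3 | x_1 = 1/5 | 2/5 = 2/5
(x_3 <-> x_2) -> (x_3 | x_1) = 2/5 -> 2/5 = 1
x_2 | x_1 = 4/5 | 2/5 = 4/5
((x_3 <-> x_2) -> (x_3 | x_1)) -> (x_2 | x_1) = 1 -> 4/5 = 4/5
(~x_1 | (x_1 <-> x_1)) & (((x_3 <-> x_2) -> (x_3 | x_1)) -> (x_2 | x_1)) = 1 & 4/5 = 4/5
x_2 -> x_2 = 4/5 -> 4/5 = 1
x_3 -> x_2 = 1/5 -> 4/5 = 1
(x_3 -> x_2) & x_2 = 1 & 4/5 = 4/5
(x_2 -> x_2) & ((x_3 -> x_2) & x_2) = 1 & 4/5 = 4/5
x_3 -> x_2 = 1/5 -> 4/5 = 1
x_3 <-> x_2 = 1/5 <-> 4/5 = 2/5
(x_3 -> x_2) -> (x_3 <-> x_2) = 1 -> 2/5 = 2/5
x_1 -> x_3 = 2/5 -> 1/5 = 4/5
((x_3 -> x_2) -> (x_3 <-> x_2)) <-> (x_1 -> x_3) = 2/5 <-> 4/5 = 3/5
((x_2 -> x_2) & ((x_3 -> x_2) & x_2)) -> (((x_3 -> x_2) -> (x_3 <-> x_2)) <-> (x_1 -> x_3)) = 4/5 -> 3/5 = 4/5
((~x_1 | (x_1 <-> x_1)) & (((x_3 <-> x_2) -> (x_3 | x_1)) -> (x_2 | x_1))) <-> (((x_2 -> x_2) & ((x_3 -> x_2) & x_2)) -> (((x_3 -> x_2) -> (x_3 <-> x_2)) <-> (x_1 -> x_3))) = 4/5 <-> 4/5 = 1
((((x_2 <-> x_2) <-> ~x_3) | ((x_2 & (x_2 & x_3)) & ((x_3 -> x_3) <-> x_3))) <-> ~(((x_1 <-> x_2) -> (x_1 -> x_3)) -> ((x_2 <-> x_3) -> (x_2 -> x_2)))) -> (((~x_1 | (x_1 <-> x_1)) & (((x_3 <-> x_2) -> (x_3 | x_1)) -> (x_2 | x_1))) <-> (((x_2 -> x_2) & ((x_3 -> x_2) & x_2)) -> (((x_3 -> x_2) -> (x_3 <-> x_2)) <-> (x_1 -> x_3)))) = 1/5 -> 1 = 1
~(((((x_2 <-> x_2) <-> ~x_3) | ((x_2 & (x_2 & x_3)) & ((x_3 -> x_3) <-> x_3))) <-> ~(((x_1 <-> x_2) -> (x_1 -> x_3)) -> ((x_2 <-> x_3) -> (x_2 -> x_2)))) -> (((~x_1 | (x_1 <-> x_1)) & (((x_3 <-> x_2) -> (x_3 | x_1)) -> (x_2 | x_1))) <-> (((x_2 -> x_2) & ((x_3 -> x_2) & x_2)) -> (((x_3 -> x_2) -> (x_3 <-> x_2)) <-> (x_1 -> x_3))))) = ~1 = 0

0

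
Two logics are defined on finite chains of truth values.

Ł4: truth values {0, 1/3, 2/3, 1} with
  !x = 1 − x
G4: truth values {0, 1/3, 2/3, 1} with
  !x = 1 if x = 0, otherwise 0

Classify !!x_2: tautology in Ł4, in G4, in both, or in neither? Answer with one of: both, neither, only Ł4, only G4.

neither

In Ł4: at x_2 = 0 the value is 0 — not a tautology.
In G4: at x_2 = 0 the value is 0 — not a tautology.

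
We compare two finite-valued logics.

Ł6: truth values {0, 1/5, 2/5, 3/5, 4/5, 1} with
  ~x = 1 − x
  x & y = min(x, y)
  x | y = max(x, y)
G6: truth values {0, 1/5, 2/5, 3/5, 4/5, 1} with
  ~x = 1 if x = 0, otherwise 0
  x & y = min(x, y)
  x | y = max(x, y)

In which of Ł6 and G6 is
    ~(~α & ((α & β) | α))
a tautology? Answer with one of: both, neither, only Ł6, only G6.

In Ł6: at α = 1/5, β = 0 the value is 4/5 — not a tautology.
In G6: every assignment gives 1 — tautology.

only G6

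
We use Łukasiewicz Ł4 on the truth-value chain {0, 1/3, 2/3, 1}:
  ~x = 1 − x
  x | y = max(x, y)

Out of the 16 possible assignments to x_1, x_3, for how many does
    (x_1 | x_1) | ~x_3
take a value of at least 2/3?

x_1 = 0, x_3 = 0 ↦ 1  ≥
x_1 = 0, x_3 = 1/3 ↦ 2/3  ≥
x_1 = 0, x_3 = 2/3 ↦ 1/3  <
x_1 = 0, x_3 = 1 ↦ 0  <
x_1 = 1/3, x_3 = 0 ↦ 1  ≥
x_1 = 1/3, x_3 = 1/3 ↦ 2/3  ≥
x_1 = 1/3, x_3 = 2/3 ↦ 1/3  <
x_1 = 1/3, x_3 = 1 ↦ 1/3  <
x_1 = 2/3, x_3 = 0 ↦ 1  ≥
x_1 = 2/3, x_3 = 1/3 ↦ 2/3  ≥
x_1 = 2/3, x_3 = 2/3 ↦ 2/3  ≥
x_1 = 2/3, x_3 = 1 ↦ 2/3  ≥
x_1 = 1, x_3 = 0 ↦ 1  ≥
x_1 = 1, x_3 = 1/3 ↦ 1  ≥
x_1 = 1, x_3 = 2/3 ↦ 1  ≥
x_1 = 1, x_3 = 1 ↦ 1  ≥
So 12 of the 16 assignments meet the threshold.

12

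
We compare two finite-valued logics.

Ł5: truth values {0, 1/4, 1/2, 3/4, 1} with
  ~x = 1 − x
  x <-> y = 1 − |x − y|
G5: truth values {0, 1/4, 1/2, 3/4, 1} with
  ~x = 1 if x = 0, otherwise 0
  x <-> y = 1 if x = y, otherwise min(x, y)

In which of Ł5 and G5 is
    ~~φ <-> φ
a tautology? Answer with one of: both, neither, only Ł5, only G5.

In Ł5: every assignment gives 1 — tautology.
In G5: at φ = 1/4 the value is 1/4 — not a tautology.

only Ł5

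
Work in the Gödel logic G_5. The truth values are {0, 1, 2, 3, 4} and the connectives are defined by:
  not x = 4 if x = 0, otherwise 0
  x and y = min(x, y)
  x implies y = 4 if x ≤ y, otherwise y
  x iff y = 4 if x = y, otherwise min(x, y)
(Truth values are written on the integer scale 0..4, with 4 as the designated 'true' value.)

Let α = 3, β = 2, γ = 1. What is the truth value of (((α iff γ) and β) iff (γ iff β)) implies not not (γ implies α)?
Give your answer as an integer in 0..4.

4

α iff γ = 3 iff 1 = 1
(α iff γ) and β = 1 and 2 = 1
γ iff β = 1 iff 2 = 1
((α iff γ) and β) iff (γ iff β) = 1 iff 1 = 4
γ implies α = 1 implies 3 = 4
not (γ implies α) = not 4 = 0
not not (γ implies α) = not 0 = 4
(((α iff γ) and β) iff (γ iff β)) implies not not (γ implies α) = 4 implies 4 = 4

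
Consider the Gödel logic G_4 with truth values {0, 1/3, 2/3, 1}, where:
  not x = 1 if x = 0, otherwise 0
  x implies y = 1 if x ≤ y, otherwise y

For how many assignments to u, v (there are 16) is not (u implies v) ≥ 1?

u = 0, v = 0 ↦ 0  <
u = 0, v = 1/3 ↦ 0  <
u = 0, v = 2/3 ↦ 0  <
u = 0, v = 1 ↦ 0  <
u = 1/3, v = 0 ↦ 1  ≥
u = 1/3, v = 1/3 ↦ 0  <
u = 1/3, v = 2/3 ↦ 0  <
u = 1/3, v = 1 ↦ 0  <
u = 2/3, v = 0 ↦ 1  ≥
u = 2/3, v = 1/3 ↦ 0  <
u = 2/3, v = 2/3 ↦ 0  <
u = 2/3, v = 1 ↦ 0  <
u = 1, v = 0 ↦ 1  ≥
u = 1, v = 1/3 ↦ 0  <
u = 1, v = 2/3 ↦ 0  <
u = 1, v = 1 ↦ 0  <
So 3 of the 16 assignments meet the threshold.

3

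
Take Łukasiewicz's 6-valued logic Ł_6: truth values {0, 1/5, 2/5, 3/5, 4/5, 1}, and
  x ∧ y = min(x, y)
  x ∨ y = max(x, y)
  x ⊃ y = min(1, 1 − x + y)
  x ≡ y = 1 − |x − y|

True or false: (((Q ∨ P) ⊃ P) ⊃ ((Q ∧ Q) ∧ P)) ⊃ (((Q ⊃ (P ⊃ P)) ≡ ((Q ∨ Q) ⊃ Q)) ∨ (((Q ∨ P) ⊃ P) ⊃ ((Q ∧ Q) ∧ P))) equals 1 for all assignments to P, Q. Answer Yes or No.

At P = 4/5, Q = 1, for instance:
Q ∨ P = 1 ∨ 4/5 = 1
(Q ∨ P) ⊃ P = 1 ⊃ 4/5 = 4/5
Q ∧ Q = 1 ∧ 1 = 1
(Q ∧ Q) ∧ P = 1 ∧ 4/5 = 4/5
((Q ∨ P) ⊃ P) ⊃ ((Q ∧ Q) ∧ P) = 4/5 ⊃ 4/5 = 1
P ⊃ P = 4/5 ⊃ 4/5 = 1
Q ⊃ (P ⊃ P) = 1 ⊃ 1 = 1
Q ∨ Q = 1 ∨ 1 = 1
(Q ∨ Q) ⊃ Q = 1 ⊃ 1 = 1
(Q ⊃ (P ⊃ P)) ≡ ((Q ∨ Q) ⊃ Q) = 1 ≡ 1 = 1
((Q ⊃ (P ⊃ P)) ≡ ((Q ∨ Q) ⊃ Q)) ∨ (((Q ∨ P) ⊃ P) ⊃ ((Q ∧ Q) ∧ P)) = 1 ∨ 1 = 1
(((Q ∨ P) ⊃ P) ⊃ ((Q ∧ Q) ∧ P)) ⊃ (((Q ⊃ (P ⊃ P)) ≡ ((Q ∨ Q) ⊃ Q)) ∨ (((Q ∨ P) ⊃ P) ⊃ ((Q ∧ Q) ∧ P))) = 1 ⊃ 1 = 1
and checking the remaining 35 assignments likewise gives ≥ 1 in every case.

Yes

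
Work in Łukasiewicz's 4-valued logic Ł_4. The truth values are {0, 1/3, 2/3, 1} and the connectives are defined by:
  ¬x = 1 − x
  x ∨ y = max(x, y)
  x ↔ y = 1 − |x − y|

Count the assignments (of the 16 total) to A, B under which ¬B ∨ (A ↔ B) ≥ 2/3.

13

A = 0, B = 0 ↦ 1  ≥
A = 0, B = 1/3 ↦ 2/3  ≥
A = 0, B = 2/3 ↦ 1/3  <
A = 0, B = 1 ↦ 0  <
A = 1/3, B = 0 ↦ 1  ≥
A = 1/3, B = 1/3 ↦ 1  ≥
A = 1/3, B = 2/3 ↦ 2/3  ≥
A = 1/3, B = 1 ↦ 1/3  <
A = 2/3, B = 0 ↦ 1  ≥
A = 2/3, B = 1/3 ↦ 2/3  ≥
A = 2/3, B = 2/3 ↦ 1  ≥
A = 2/3, B = 1 ↦ 2/3  ≥
A = 1, B = 0 ↦ 1  ≥
A = 1, B = 1/3 ↦ 2/3  ≥
A = 1, B = 2/3 ↦ 2/3  ≥
A = 1, B = 1 ↦ 1  ≥
So 13 of the 16 assignments meet the threshold.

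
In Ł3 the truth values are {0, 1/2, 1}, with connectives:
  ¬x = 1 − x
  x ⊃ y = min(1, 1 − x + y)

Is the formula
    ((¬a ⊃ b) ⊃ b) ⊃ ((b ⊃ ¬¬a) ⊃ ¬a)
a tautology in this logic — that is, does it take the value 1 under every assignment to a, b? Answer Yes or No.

No

Counterexample: take a = 1, b = 1/2.
¬a = ¬1 = 0
¬a ⊃ b = 0 ⊃ 1/2 = 1
(¬a ⊃ b) ⊃ b = 1 ⊃ 1/2 = 1/2
¬a = ¬1 = 0
¬¬a = ¬0 = 1
b ⊃ ¬¬a = 1/2 ⊃ 1 = 1
¬a = ¬1 = 0
(b ⊃ ¬¬a) ⊃ ¬a = 1 ⊃ 0 = 0
((¬a ⊃ b) ⊃ b) ⊃ ((b ⊃ ¬¬a) ⊃ ¬a) = 1/2 ⊃ 0 = 1/2
This gives 1/2 ≠ 1.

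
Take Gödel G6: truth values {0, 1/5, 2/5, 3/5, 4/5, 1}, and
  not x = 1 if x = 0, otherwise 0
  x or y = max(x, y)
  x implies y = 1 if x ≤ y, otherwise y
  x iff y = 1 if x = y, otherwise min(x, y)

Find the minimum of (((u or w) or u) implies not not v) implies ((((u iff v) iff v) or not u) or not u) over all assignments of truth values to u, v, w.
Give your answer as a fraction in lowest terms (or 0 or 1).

1/5

Take u = 1/5, v = 1/5, w = 0:
u or w = 1/5 or 0 = 1/5
(u or w) or u = 1/5 or 1/5 = 1/5
not v = not 1/5 = 0
not not v = not 0 = 1
((u or w) or u) implies not not v = 1/5 implies 1 = 1
u iff v = 1/5 iff 1/5 = 1
(u iff v) iff v = 1 iff 1/5 = 1/5
not u = not 1/5 = 0
((u iff v) iff v) or not u = 1/5 or 0 = 1/5
not u = not 1/5 = 0
(((u iff v) iff v) or not u) or not u = 1/5 or 0 = 1/5
(((u or w) or u) implies not not v) implies ((((u iff v) iff v) or not u) or not u) = 1 implies 1/5 = 1/5
No assignment yields a value below 1/5, so this is the minimum.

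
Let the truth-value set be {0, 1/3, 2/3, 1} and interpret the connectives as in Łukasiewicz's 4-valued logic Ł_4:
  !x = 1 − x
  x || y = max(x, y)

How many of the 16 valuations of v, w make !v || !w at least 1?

v = 0, w = 0 ↦ 1  ≥
v = 0, w = 1/3 ↦ 1  ≥
v = 0, w = 2/3 ↦ 1  ≥
v = 0, w = 1 ↦ 1  ≥
v = 1/3, w = 0 ↦ 1  ≥
v = 1/3, w = 1/3 ↦ 2/3  <
v = 1/3, w = 2/3 ↦ 2/3  <
v = 1/3, w = 1 ↦ 2/3  <
v = 2/3, w = 0 ↦ 1  ≥
v = 2/3, w = 1/3 ↦ 2/3  <
v = 2/3, w = 2/3 ↦ 1/3  <
v = 2/3, w = 1 ↦ 1/3  <
v = 1, w = 0 ↦ 1  ≥
v = 1, w = 1/3 ↦ 2/3  <
v = 1, w = 2/3 ↦ 1/3  <
v = 1, w = 1 ↦ 0  <
So 7 of the 16 assignments meet the threshold.

7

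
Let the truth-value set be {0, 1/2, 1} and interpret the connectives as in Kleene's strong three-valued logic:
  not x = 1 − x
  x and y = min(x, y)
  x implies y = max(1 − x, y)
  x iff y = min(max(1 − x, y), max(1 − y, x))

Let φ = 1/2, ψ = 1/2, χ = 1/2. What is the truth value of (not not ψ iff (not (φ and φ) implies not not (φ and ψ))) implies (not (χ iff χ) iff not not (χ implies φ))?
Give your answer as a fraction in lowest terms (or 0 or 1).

1/2

not ψ = not 1/2 = 1/2
not not ψ = not 1/2 = 1/2
φ and φ = 1/2 and 1/2 = 1/2
not (φ and φ) = not 1/2 = 1/2
φ and ψ = 1/2 and 1/2 = 1/2
not (φ and ψ) = not 1/2 = 1/2
not not (φ and ψ) = not 1/2 = 1/2
not (φ and φ) implies not not (φ and ψ) = 1/2 implies 1/2 = 1/2
not not ψ iff (not (φ and φ) implies not not (φ and ψ)) = 1/2 iff 1/2 = 1/2
χ iff χ = 1/2 iff 1/2 = 1/2
not (χ iff χ) = not 1/2 = 1/2
χ implies φ = 1/2 implies 1/2 = 1/2
not (χ implies φ) = not 1/2 = 1/2
not not (χ implies φ) = not 1/2 = 1/2
not (χ iff χ) iff not not (χ implies φ) = 1/2 iff 1/2 = 1/2
(not not ψ iff (not (φ and φ) implies not not (φ and ψ))) implies (not (χ iff χ) iff not not (χ implies φ)) = 1/2 implies 1/2 = 1/2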